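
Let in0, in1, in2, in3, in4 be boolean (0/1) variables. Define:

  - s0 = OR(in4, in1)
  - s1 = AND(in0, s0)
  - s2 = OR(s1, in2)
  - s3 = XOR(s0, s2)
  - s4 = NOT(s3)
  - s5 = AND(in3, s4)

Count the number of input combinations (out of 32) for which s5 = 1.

s5 = AND(in3, s4) must be 1, so both in3 = 1 and s4 = 1.
s4 = NOT(s3) must be 1, so s3 = 0.
Enumerating the 32 input combinations, 11 give s5 = 1 and 21 give s5 = 0.

11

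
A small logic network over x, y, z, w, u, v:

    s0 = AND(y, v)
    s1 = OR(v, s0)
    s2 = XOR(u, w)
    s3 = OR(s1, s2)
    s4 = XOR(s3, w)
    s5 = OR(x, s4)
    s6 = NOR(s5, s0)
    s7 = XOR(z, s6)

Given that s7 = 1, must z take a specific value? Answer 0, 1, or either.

Both values of z occur among assignments with s7 = 1:
  z=0: x=0, y=0, z=0, w=0, u=0, v=0
  z=1: x=0, y=0, z=1, w=0, u=0, v=1

either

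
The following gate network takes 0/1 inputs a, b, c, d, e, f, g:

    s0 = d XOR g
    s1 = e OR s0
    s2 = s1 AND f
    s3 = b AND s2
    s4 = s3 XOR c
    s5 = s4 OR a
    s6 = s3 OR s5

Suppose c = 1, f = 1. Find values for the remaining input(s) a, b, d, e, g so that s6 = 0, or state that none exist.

no solution exists

With c = 1, f = 1 fixed, none of the 32 settings of a, b, d, e, g give s6 = 0.
For example, with a=1, b=0, d=1, e=1, g=0:
s0 = d XOR g = 1 XOR 0 = 1
s1 = e OR s0 = 1 OR 1 = 1
s2 = s1 AND f = 1 AND 1 = 1
s3 = b AND s2 = 0 AND 1 = 0
s4 = s3 XOR c = 0 XOR 1 = 1
s5 = s4 OR a = 1 OR 1 = 1
s6 = s3 OR s5 = 0 OR 1 = 1
giving s6 = 1 ≠ 0.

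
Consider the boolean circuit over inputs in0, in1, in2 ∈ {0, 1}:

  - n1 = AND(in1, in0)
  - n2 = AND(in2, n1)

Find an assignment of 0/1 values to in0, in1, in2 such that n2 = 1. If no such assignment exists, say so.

in0=1, in1=1, in2=1

n2 = AND(in2, n1) must be 1, so both in2 = 1 and n1 = 1.
Check with in0=1, in1=1, in2=1:
n1 = AND(in1, in0) = AND(1, 1) = 1
n2 = AND(in2, n1) = AND(1, 1) = 1
So n2 = 1 as required.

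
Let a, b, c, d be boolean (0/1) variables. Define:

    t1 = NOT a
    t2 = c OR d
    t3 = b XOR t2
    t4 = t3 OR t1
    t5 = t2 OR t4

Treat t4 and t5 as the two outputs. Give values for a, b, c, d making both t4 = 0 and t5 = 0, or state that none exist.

a=1, b=0, c=0, d=0

Check with a=1, b=0, c=0, d=0:
t1 = NOT a = NOT 1 = 0
t2 = c OR d = 0 OR 0 = 0
t3 = b XOR t2 = 0 XOR 0 = 0
t4 = t3 OR t1 = 0 OR 0 = 0
t5 = t2 OR t4 = 0 OR 0 = 0
So t4 = 0 and t5 = 0.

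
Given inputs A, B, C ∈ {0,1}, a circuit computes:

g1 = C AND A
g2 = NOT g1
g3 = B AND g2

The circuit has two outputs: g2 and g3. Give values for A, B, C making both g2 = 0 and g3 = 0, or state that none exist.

Check with A=1, B=1, C=1:
g1 = C AND A = 1 AND 1 = 1
g2 = NOT g1 = NOT 1 = 0
g3 = B AND g2 = 1 AND 0 = 0
So g2 = 0 and g3 = 0.

A=1, B=1, C=1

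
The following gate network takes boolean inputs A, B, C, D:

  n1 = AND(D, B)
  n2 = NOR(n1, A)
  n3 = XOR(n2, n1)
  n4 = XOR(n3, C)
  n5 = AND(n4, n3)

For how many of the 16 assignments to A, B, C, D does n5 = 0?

n5 = AND(n4, n3) must be 0, so at least one of n4, n3 is 0.
Enumerating the 16 input combinations, 11 give n5 = 0 and 5 give n5 = 1.

11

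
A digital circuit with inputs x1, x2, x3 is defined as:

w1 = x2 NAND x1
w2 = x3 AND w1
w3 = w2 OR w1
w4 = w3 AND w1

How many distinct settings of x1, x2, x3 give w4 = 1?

6

w4 = w3 AND w1 must be 1, so both w3 = 1 and w1 = 1.
Satisfying assignments:
  x1=0, x2=0, x3=0
  x1=0, x2=0, x3=1
  x1=0, x2=1, x3=0
  x1=0, x2=1, x3=1
  x1=1, x2=0, x3=0
  x1=1, x2=0, x3=1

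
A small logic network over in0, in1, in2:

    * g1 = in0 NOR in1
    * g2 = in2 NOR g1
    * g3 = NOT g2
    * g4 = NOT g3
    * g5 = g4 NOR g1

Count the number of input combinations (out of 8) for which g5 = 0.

5

g5 = g4 NOR g1 must be 0, so at least one of g4, g1 is 1.
Satisfying assignments:
  in0=0, in1=0, in2=0
  in0=0, in1=0, in2=1
  in0=0, in1=1, in2=0
  in0=1, in1=0, in2=0
  in0=1, in1=1, in2=0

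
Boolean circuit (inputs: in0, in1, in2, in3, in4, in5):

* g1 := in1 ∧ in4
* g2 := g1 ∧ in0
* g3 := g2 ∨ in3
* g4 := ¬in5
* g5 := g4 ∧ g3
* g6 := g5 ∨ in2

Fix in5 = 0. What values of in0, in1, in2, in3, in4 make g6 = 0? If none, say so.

in0=1, in1=0, in2=0, in3=0, in4=0

Check with in5 = 0 and in0=1, in1=0, in2=0, in3=0, in4=0:
g1 = in1 ∧ in4 = 0 ∧ 0 = 0
g2 = g1 ∧ in0 = 0 ∧ 1 = 0
g3 = g2 ∨ in3 = 0 ∨ 0 = 0
g4 = ¬in5 = ¬0 = 1
g5 = g4 ∧ g3 = 1 ∧ 0 = 0
g6 = g5 ∨ in2 = 0 ∨ 0 = 0
So g6 = 0.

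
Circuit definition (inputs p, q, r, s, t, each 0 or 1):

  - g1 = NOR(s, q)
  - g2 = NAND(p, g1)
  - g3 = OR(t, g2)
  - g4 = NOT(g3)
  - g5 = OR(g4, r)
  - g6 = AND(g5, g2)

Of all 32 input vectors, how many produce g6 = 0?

g6 = AND(g5, g2) must be 0, so at least one of g5, g2 is 0.
Enumerating the 32 input combinations, 18 give g6 = 0 and 14 give g6 = 1.

18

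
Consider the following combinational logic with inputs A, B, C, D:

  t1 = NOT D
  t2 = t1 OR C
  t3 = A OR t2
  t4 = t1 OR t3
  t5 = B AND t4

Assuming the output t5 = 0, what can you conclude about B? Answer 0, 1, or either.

either

Both values of B occur among assignments with t5 = 0:
  B=0: A=0, B=0, C=0, D=0
  B=1: A=0, B=1, C=0, D=1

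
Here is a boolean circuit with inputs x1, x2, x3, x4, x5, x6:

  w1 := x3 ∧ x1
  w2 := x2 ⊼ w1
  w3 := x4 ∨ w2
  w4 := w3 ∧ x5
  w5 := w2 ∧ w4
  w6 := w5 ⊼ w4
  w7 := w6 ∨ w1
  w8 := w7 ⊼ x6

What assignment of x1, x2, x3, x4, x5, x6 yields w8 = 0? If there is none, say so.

x1=1, x2=1, x3=1, x4=0, x5=0, x6=1

Check with x1=1, x2=1, x3=1, x4=0, x5=0, x6=1:
w1 = x3 ∧ x1 = 1 ∧ 1 = 1
w2 = x2 ⊼ w1 = 1 ⊼ 1 = 0
w3 = x4 ∨ w2 = 0 ∨ 0 = 0
w4 = w3 ∧ x5 = 0 ∧ 0 = 0
w5 = w2 ∧ w4 = 0 ∧ 0 = 0
w6 = w5 ⊼ w4 = 0 ⊼ 0 = 1
w7 = w6 ∨ w1 = 1 ∨ 1 = 1
w8 = w7 ⊼ x6 = 1 ⊼ 1 = 0
So w8 = 0 as required.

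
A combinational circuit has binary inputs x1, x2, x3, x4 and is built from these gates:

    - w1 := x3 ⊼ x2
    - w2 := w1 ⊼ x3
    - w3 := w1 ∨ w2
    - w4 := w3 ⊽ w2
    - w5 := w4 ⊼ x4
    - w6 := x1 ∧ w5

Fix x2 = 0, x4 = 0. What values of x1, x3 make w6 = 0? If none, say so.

x1=0, x3=1

w6 = x1 ∧ w5 must be 0, so at least one of x1, w5 is 0.
Check with x2 = 0, x4 = 0 and x1=0, x3=1:
w1 = x3 ⊼ x2 = 1 ⊼ 0 = 1
w2 = w1 ⊼ x3 = 1 ⊼ 1 = 0
w3 = w1 ∨ w2 = 1 ∨ 0 = 1
w4 = w3 ⊽ w2 = 1 ⊽ 0 = 0
w5 = w4 ⊼ x4 = 0 ⊼ 0 = 1
w6 = x1 ∧ w5 = 0 ∧ 1 = 0
So w6 = 0.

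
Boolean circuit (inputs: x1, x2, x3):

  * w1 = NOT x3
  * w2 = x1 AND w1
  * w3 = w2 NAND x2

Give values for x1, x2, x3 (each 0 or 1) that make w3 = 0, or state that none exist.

x1=1, x2=1, x3=0

w3 = w2 NAND x2 must be 0, so both w2 = 1 and x2 = 1.
w2 = x1 AND w1 must be 1, so both x1 = 1 and w1 = 1.
w1 = NOT x3 must be 1, so x3 = 0.
Check with x1=1, x2=1, x3=0:
w1 = NOT x3 = NOT 0 = 1
w2 = x1 AND w1 = 1 AND 1 = 1
w3 = w2 NAND x2 = 1 NAND 1 = 0
So w3 = 0 as required.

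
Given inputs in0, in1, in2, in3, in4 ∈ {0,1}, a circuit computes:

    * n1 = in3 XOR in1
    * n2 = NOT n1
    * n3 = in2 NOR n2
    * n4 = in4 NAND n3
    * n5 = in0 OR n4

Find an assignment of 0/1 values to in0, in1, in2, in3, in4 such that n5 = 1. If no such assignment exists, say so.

n5 = in0 OR n4 must be 1, so at least one of in0, n4 is 1.
Check with in0=1 in1=0 in2=0 in3=0 in4=1:
n1 = in3 XOR in1 = 0 XOR 0 = 0
n2 = NOT n1 = NOT 0 = 1
n3 = in2 NOR n2 = 0 NOR 1 = 0
n4 = in4 NAND n3 = 1 NAND 0 = 1
n5 = in0 OR n4 = 1 OR 1 = 1
So n5 = 1 as required.

in0=1 in1=0 in2=0 in3=0 in4=1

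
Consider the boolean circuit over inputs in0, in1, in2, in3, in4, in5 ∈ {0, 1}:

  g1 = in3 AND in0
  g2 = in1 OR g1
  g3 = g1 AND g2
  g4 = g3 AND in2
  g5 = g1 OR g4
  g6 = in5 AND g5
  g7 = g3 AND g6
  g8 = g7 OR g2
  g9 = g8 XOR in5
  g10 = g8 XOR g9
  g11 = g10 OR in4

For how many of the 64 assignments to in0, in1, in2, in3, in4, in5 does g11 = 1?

48

g11 = g10 OR in4 must be 1, so at least one of g10, in4 is 1.
Enumerating the 64 input combinations, 48 give g11 = 1 and 16 give g11 = 0.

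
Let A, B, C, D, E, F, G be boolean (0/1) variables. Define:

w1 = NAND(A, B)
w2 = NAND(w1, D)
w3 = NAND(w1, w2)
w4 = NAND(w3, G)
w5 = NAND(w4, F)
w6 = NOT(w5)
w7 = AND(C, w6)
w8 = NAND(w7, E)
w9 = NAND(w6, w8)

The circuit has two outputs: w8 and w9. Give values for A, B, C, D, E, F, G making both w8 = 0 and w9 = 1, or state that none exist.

Check with A=1, B=1, C=1, D=1, E=1, F=1, G=0:
w1 = NAND(A, B) = NAND(1, 1) = 0
w2 = NAND(w1, D) = NAND(0, 1) = 1
w3 = NAND(w1, w2) = NAND(0, 1) = 1
w4 = NAND(w3, G) = NAND(1, 0) = 1
w5 = NAND(w4, F) = NAND(1, 1) = 0
w6 = NOT(w5) = NOT 0 = 1
w7 = AND(C, w6) = AND(1, 1) = 1
w8 = NAND(w7, E) = NAND(1, 1) = 0
w9 = NAND(w6, w8) = NAND(1, 0) = 1
So w8 = 0 and w9 = 1.

A=1, B=1, C=1, D=1, E=1, F=1, G=0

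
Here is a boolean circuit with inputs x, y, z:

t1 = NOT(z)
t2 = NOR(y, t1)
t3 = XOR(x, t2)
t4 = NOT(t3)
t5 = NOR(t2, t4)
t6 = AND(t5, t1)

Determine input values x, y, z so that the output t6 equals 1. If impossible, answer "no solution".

t6 = AND(t5, t1) must be 1, so both t5 = 1 and t1 = 1.
t5 = NOR(t2, t4) must be 1, so both t2 = 0 and t4 = 0.
Check with x=1 y=1 z=0:
t1 = NOT(z) = NOT 0 = 1
t2 = NOR(y, t1) = NOR(1, 1) = 0
t3 = XOR(x, t2) = XOR(1, 0) = 1
t4 = NOT(t3) = NOT 1 = 0
t5 = NOR(t2, t4) = NOR(0, 0) = 1
t6 = AND(t5, t1) = AND(1, 1) = 1
So t6 = 1 as required.

x=1 y=1 z=0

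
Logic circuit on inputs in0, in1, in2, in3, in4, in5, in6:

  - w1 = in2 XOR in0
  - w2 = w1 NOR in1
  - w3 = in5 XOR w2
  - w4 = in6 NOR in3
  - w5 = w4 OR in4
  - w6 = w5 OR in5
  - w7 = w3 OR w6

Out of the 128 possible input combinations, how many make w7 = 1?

110

w7 = w3 OR w6 must be 1, so at least one of w3, w6 is 1.
Enumerating the 128 input combinations, 110 give w7 = 1 and 18 give w7 = 0.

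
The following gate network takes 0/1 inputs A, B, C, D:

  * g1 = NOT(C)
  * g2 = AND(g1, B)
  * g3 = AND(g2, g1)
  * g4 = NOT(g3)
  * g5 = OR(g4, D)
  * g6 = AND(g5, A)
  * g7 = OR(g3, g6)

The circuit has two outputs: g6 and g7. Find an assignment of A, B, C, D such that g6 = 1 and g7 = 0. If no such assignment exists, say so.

Across all 16 input combinations, none give both g6 = 1 and g7 = 0.

no solution exists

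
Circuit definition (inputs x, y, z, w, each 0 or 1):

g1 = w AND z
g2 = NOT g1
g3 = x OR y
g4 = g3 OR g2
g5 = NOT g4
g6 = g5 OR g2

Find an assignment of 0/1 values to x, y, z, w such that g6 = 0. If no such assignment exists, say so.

g6 = g5 OR g2 must be 0, so both g5 = 0 and g2 = 0.
g5 = NOT g4 must be 0, so g4 = 1.
Check with x=1, y=1, z=1, w=1:
g1 = w AND z = 1 AND 1 = 1
g2 = NOT g1 = NOT 1 = 0
g3 = x OR y = 1 OR 1 = 1
g4 = g3 OR g2 = 1 OR 0 = 1
g5 = NOT g4 = NOT 1 = 0
g6 = g5 OR g2 = 0 OR 0 = 0
So g6 = 0 as required.

x=1, y=1, z=1, w=1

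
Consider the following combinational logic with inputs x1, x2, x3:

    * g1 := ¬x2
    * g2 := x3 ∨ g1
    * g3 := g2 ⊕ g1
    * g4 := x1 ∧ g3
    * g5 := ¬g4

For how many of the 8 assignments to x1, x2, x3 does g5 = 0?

g5 = ¬g4 must be 0, so g4 = 1.
g4 = x1 ∧ g3 must be 1, so both x1 = 1 and g3 = 1.
Enumerating the 8 input combinations, 1 give g5 = 0 and 7 give g5 = 1.

1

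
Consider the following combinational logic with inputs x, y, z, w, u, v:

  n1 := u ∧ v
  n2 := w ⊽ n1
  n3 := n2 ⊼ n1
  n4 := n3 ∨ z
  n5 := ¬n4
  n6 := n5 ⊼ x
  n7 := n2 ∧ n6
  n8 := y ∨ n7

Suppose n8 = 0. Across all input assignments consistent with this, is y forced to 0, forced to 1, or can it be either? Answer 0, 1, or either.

n8 = y ∨ n7 must be 0, so both y = 0 and n7 = 0.
n7 = n2 ∧ n6 must be 0, so at least one of n2, n6 is 0.
Every assignment with n8 = 0 has y = 0; there are 20 such assignment(s).

0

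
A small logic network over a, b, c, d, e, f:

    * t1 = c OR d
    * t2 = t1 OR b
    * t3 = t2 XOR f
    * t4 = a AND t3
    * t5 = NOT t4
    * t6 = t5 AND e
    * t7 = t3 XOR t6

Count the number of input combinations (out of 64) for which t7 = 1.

t7 = t3 XOR t6 must be 1, so t3 and t6 differ.
Enumerating the 64 input combinations, 40 give t7 = 1 and 24 give t7 = 0.

40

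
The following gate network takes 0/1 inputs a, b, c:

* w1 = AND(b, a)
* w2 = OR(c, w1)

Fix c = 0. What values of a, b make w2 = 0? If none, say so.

a=0 b=1

Check with c = 0 and a=0, b=1:
w1 = AND(b, a) = AND(1, 0) = 0
w2 = OR(c, w1) = OR(0, 0) = 0
So w2 = 0.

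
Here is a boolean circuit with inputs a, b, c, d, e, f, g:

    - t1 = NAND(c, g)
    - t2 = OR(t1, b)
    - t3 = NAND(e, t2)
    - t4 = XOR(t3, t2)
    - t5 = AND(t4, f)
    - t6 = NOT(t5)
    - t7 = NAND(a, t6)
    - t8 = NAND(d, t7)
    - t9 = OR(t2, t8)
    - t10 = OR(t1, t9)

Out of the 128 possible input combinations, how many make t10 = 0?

6

t10 = OR(t1, t9) must be 0, so both t1 = 0 and t9 = 0.
t1 = NAND(c, g) must be 0, so both c = 1 and g = 1.
t9 = OR(t2, t8) must be 0, so both t2 = 0 and t8 = 0.
Satisfying assignments:
  a=0, b=0, c=1, d=1, e=0, f=0, g=1
  a=0, b=0, c=1, d=1, e=0, f=1, g=1
  a=0, b=0, c=1, d=1, e=1, f=0, g=1
  a=0, b=0, c=1, d=1, e=1, f=1, g=1
  a=1, b=0, c=1, d=1, e=0, f=1, g=1
  a=1, b=0, c=1, d=1, e=1, f=1, g=1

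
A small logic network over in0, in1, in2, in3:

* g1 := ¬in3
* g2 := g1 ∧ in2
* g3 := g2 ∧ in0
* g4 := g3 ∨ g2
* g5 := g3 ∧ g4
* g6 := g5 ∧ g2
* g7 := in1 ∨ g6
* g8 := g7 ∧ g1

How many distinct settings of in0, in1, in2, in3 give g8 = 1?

5

g8 = g7 ∧ g1 must be 1, so both g7 = 1 and g1 = 1.
g7 = in1 ∨ g6 must be 1, so at least one of in1, g6 is 1.
Satisfying assignments:
  in0=0, in1=1, in2=0, in3=0
  in0=0, in1=1, in2=1, in3=0
  in0=1, in1=0, in2=1, in3=0
  in0=1, in1=1, in2=0, in3=0
  in0=1, in1=1, in2=1, in3=0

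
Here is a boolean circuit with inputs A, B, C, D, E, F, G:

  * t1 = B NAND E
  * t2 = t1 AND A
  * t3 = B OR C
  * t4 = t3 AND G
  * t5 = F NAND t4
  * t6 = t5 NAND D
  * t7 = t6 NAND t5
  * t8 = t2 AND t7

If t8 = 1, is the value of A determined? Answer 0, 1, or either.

t8 = t2 AND t7 must be 1, so both t2 = 1 and t7 = 1.
t2 = t1 AND A must be 1, so both t1 = 1 and A = 1.
t7 = t6 NAND t5 must be 1, so at least one of t6, t5 is 0.
Every assignment with t8 = 1 has A = 1; there are 28 such assignment(s).

1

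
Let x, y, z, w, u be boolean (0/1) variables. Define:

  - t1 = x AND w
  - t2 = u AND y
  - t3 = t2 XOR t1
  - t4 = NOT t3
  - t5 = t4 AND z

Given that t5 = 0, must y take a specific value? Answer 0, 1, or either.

Both values of y occur among assignments with t5 = 0:
  y=0: x=0, y=0, z=0, w=0, u=0
  y=1: x=0, y=1, z=0, w=0, u=0

either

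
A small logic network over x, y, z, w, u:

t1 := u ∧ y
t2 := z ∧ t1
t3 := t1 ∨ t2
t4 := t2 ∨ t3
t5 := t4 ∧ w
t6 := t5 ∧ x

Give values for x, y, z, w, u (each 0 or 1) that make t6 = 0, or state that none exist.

t6 = t5 ∧ x must be 0, so at least one of t5, x is 0.
Check with x=1 y=0 z=0 w=0 u=0:
t1 = u ∧ y = 0 ∧ 0 = 0
t2 = z ∧ t1 = 0 ∧ 0 = 0
t3 = t1 ∨ t2 = 0 ∨ 0 = 0
t4 = t2 ∨ t3 = 0 ∨ 0 = 0
t5 = t4 ∧ w = 0 ∧ 0 = 0
t6 = t5 ∧ x = 0 ∧ 1 = 0
So t6 = 0 as required.

x=1 y=0 z=0 w=0 u=0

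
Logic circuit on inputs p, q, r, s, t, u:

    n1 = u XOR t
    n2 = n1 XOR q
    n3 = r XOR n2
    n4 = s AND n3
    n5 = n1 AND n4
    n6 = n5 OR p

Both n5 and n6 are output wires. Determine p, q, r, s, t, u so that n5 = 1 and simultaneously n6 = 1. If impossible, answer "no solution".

Check with p=1, q=0, r=0, s=1, t=1, u=0:
n1 = u XOR t = 0 XOR 1 = 1
n2 = n1 XOR q = 1 XOR 0 = 1
n3 = r XOR n2 = 0 XOR 1 = 1
n4 = s AND n3 = 1 AND 1 = 1
n5 = n1 AND n4 = 1 AND 1 = 1
n6 = n5 OR p = 1 OR 1 = 1
So n5 = 1 and n6 = 1.

p=1, q=0, r=0, s=1, t=1, u=0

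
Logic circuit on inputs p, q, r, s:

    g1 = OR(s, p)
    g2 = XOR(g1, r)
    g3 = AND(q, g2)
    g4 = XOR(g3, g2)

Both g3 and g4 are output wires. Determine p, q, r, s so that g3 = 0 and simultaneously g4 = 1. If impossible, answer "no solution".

p=0, q=0, r=0, s=1

Check with p=0, q=0, r=0, s=1:
g1 = OR(s, p) = OR(1, 0) = 1
g2 = XOR(g1, r) = XOR(1, 0) = 1
g3 = AND(q, g2) = AND(0, 1) = 0
g4 = XOR(g3, g2) = XOR(0, 1) = 1
So g3 = 0 and g4 = 1.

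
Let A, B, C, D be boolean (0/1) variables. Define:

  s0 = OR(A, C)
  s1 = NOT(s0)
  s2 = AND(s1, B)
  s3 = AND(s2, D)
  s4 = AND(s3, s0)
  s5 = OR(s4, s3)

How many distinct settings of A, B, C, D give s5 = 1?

s5 = OR(s4, s3) must be 1, so at least one of s4, s3 is 1.
Enumerating the 16 input combinations, 1 give s5 = 1 and 15 give s5 = 0.

1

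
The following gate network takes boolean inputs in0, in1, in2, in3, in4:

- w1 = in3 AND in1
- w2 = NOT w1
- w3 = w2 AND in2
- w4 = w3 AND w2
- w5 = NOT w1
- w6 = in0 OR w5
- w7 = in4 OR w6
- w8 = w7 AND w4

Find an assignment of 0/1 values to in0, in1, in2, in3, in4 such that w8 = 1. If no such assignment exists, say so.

in0=0, in1=0, in2=1, in3=0, in4=0

Check with in0=0, in1=0, in2=1, in3=0, in4=0:
w1 = in3 AND in1 = 0 AND 0 = 0
w2 = NOT w1 = NOT 0 = 1
w3 = w2 AND in2 = 1 AND 1 = 1
w4 = w3 AND w2 = 1 AND 1 = 1
w5 = NOT w1 = NOT 0 = 1
w6 = in0 OR w5 = 0 OR 1 = 1
w7 = in4 OR w6 = 0 OR 1 = 1
w8 = w7 AND w4 = 1 AND 1 = 1
So w8 = 1 as required.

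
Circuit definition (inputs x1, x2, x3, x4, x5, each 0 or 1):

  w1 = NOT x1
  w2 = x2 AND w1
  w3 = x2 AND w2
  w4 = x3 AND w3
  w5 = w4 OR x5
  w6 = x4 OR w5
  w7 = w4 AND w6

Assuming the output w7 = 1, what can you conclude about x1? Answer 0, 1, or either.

0

w7 = w4 AND w6 must be 1, so both w4 = 1 and w6 = 1.
w4 = x3 AND w3 must be 1, so both x3 = 1 and w3 = 1.
Every assignment with w7 = 1 has x1 = 0; there are 4 such assignment(s).
  x1=0, x2=1, x3=1, x4=0, x5=0
  x1=0, x2=1, x3=1, x4=0, x5=1
  x1=0, x2=1, x3=1, x4=1, x5=0
  x1=0, x2=1, x3=1, x4=1, x5=1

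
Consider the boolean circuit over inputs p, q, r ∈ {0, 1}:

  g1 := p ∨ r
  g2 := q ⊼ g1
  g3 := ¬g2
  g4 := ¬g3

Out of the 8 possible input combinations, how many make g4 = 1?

5

g4 = ¬g3 must be 1, so g3 = 0.
g3 = ¬g2 must be 0, so g2 = 1.
Satisfying assignments:
  p=0, q=0, r=0
  p=0, q=0, r=1
  p=0, q=1, r=0
  p=1, q=0, r=0
  p=1, q=0, r=1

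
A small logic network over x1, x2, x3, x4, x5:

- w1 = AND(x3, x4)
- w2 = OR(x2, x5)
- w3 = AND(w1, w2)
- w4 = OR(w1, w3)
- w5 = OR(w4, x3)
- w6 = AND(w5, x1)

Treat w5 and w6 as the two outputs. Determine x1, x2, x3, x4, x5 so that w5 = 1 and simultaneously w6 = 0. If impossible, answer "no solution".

Check with x1=0, x2=1, x3=1, x4=1, x5=0:
w1 = AND(x3, x4) = AND(1, 1) = 1
w2 = OR(x2, x5) = OR(1, 0) = 1
w3 = AND(w1, w2) = AND(1, 1) = 1
w4 = OR(w1, w3) = OR(1, 1) = 1
w5 = OR(w4, x3) = OR(1, 1) = 1
w6 = AND(w5, x1) = AND(1, 0) = 0
So w5 = 1 and w6 = 0.

x1=0, x2=1, x3=1, x4=1, x5=0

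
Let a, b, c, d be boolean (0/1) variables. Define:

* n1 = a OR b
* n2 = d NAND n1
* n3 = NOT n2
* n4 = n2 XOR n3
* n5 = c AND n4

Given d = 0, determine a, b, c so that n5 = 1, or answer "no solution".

Check with d = 0 and a=0, b=0, c=1:
n1 = a OR b = 0 OR 0 = 0
n2 = d NAND n1 = 0 NAND 0 = 1
n3 = NOT n2 = NOT 1 = 0
n4 = n2 XOR n3 = 1 XOR 0 = 1
n5 = c AND n4 = 1 AND 1 = 1
So n5 = 1.

a=0, b=0, c=1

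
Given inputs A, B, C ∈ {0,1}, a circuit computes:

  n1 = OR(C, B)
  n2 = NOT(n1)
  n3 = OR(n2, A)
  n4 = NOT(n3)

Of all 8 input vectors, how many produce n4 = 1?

3

n4 = NOT(n3) must be 1, so n3 = 0.
n3 = OR(n2, A) must be 0, so both n2 = 0 and A = 0.
Satisfying assignments:
  A=0, B=0, C=1
  A=0, B=1, C=0
  A=0, B=1, C=1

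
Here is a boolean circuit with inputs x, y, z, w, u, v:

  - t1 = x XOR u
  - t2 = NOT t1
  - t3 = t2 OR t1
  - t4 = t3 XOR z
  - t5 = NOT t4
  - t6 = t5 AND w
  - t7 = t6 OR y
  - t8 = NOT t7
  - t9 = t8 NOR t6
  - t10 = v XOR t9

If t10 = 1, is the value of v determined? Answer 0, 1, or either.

either

Both values of v occur among assignments with t10 = 1:
  v=0: x=0, y=1, z=0, w=0, u=0, v=0
  v=1: x=0, y=0, z=0, w=0, u=0, v=1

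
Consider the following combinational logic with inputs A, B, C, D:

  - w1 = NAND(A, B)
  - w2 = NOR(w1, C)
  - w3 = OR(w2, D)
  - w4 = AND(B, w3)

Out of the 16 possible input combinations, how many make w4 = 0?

11

w4 = AND(B, w3) must be 0, so at least one of B, w3 is 0.
Enumerating the 16 input combinations, 11 give w4 = 0 and 5 give w4 = 1.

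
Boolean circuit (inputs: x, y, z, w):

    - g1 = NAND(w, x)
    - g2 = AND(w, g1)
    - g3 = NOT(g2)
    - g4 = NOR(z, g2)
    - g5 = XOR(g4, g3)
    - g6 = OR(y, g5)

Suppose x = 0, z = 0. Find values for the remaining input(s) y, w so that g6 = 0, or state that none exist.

Check with x = 0, z = 0 and y=0, w=1:
g1 = NAND(w, x) = NAND(1, 0) = 1
g2 = AND(w, g1) = AND(1, 1) = 1
g3 = NOT(g2) = NOT 1 = 0
g4 = NOR(z, g2) = NOR(0, 1) = 0
g5 = XOR(g4, g3) = XOR(0, 0) = 0
g6 = OR(y, g5) = OR(0, 0) = 0
So g6 = 0.

y=0, w=1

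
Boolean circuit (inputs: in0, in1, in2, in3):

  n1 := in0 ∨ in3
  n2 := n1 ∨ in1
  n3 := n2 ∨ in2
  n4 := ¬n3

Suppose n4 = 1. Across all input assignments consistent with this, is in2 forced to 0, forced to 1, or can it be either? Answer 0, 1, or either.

n4 = ¬n3 must be 1, so n3 = 0.
Every assignment with n4 = 1 has in2 = 0; there are 1 such assignment(s).
  in0=0, in1=0, in2=0, in3=0

0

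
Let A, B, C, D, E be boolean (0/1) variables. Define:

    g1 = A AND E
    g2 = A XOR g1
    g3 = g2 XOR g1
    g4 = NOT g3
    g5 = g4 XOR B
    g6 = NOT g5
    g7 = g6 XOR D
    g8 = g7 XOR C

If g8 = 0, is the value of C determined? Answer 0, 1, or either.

Both values of C occur among assignments with g8 = 0:
  C=0: A=0, B=0, C=0, D=0, E=0
  C=1: A=0, B=0, C=1, D=1, E=0

either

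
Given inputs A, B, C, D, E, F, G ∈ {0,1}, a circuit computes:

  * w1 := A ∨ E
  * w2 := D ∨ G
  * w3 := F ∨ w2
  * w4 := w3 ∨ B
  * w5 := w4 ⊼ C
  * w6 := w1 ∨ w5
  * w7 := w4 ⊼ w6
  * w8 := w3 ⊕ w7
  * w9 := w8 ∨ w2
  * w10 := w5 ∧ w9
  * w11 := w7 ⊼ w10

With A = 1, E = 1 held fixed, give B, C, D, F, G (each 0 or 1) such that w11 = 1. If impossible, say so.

Check with A = 1, E = 1 and B=0, C=1, D=0, F=0, G=1:
w1 = A ∨ E = 1 ∨ 1 = 1
w2 = D ∨ G = 0 ∨ 1 = 1
w3 = F ∨ w2 = 0 ∨ 1 = 1
w4 = w3 ∨ B = 1 ∨ 0 = 1
w5 = w4 ⊼ C = 1 ⊼ 1 = 0
w6 = w1 ∨ w5 = 1 ∨ 0 = 1
w7 = w4 ⊼ w6 = 1 ⊼ 1 = 0
w8 = w3 ⊕ w7 = 1 ⊕ 0 = 1
w9 = w8 ∨ w2 = 1 ∨ 1 = 1
w10 = w5 ∧ w9 = 0 ∧ 1 = 0
w11 = w7 ⊼ w10 = 0 ⊼ 0 = 1
So w11 = 1.

B=0, C=1, D=0, F=0, G=1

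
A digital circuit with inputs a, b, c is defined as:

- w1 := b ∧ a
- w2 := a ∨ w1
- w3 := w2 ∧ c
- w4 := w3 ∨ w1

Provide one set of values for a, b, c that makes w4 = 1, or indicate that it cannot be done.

Check with a=1 b=0 c=1:
w1 = b ∧ a = 0 ∧ 1 = 0
w2 = a ∨ w1 = 1 ∨ 0 = 1
w3 = w2 ∧ c = 1 ∧ 1 = 1
w4 = w3 ∨ w1 = 1 ∨ 0 = 1
So w4 = 1 as required.

a=1 b=0 c=1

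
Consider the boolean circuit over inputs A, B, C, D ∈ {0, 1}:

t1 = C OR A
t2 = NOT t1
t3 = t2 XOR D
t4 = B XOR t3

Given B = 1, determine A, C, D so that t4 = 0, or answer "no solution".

A=0 C=0 D=0

t4 = B XOR t3 must be 0, so B and t3 are equal.
Check with B = 1 and A=0, C=0, D=0:
t1 = C OR A = 0 OR 0 = 0
t2 = NOT t1 = NOT 0 = 1
t3 = t2 XOR D = 1 XOR 0 = 1
t4 = B XOR t3 = 1 XOR 1 = 0
So t4 = 0.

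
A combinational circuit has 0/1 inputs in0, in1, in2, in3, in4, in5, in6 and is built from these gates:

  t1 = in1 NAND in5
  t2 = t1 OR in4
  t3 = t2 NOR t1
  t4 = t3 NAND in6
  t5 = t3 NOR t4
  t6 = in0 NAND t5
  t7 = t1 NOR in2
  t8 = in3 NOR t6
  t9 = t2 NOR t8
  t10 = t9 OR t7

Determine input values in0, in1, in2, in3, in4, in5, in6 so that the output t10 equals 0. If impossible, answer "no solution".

in0=1 in1=0 in2=1 in3=0 in4=1 in5=1 in6=0

t10 = t9 OR t7 must be 0, so both t9 = 0 and t7 = 0.
t9 = t2 NOR t8 must be 0, so at least one of t2, t8 is 1.
t7 = t1 NOR in2 must be 0, so at least one of t1, in2 is 1.
Check with in0=1 in1=0 in2=1 in3=0 in4=1 in5=1 in6=0:
t1 = in1 NAND in5 = 0 NAND 1 = 1
t2 = t1 OR in4 = 1 OR 1 = 1
t3 = t2 NOR t1 = 1 NOR 1 = 0
t4 = t3 NAND in6 = 0 NAND 0 = 1
t5 = t3 NOR t4 = 0 NOR 1 = 0
t6 = in0 NAND t5 = 1 NAND 0 = 1
t7 = t1 NOR in2 = 1 NOR 1 = 0
t8 = in3 NOR t6 = 0 NOR 1 = 0
t9 = t2 NOR t8 = 1 NOR 0 = 0
t10 = t9 OR t7 = 0 OR 0 = 0
So t10 = 0 as required.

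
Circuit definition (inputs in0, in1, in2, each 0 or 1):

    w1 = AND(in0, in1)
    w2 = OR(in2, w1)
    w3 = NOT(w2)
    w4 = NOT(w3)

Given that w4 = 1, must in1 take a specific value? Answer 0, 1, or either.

either

Both values of in1 occur among assignments with w4 = 1:
  in1=0: in0=0, in1=0, in2=1
  in1=1: in0=0, in1=1, in2=1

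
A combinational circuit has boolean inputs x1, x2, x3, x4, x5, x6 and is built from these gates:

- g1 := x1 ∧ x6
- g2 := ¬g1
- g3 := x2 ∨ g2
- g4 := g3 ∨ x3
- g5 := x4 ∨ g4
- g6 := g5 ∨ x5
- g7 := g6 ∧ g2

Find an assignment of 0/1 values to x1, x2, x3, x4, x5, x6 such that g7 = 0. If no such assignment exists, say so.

g7 = g6 ∧ g2 must be 0, so at least one of g6, g2 is 0.
Check with x1=1 x2=0 x3=1 x4=0 x5=0 x6=1:
g1 = x1 ∧ x6 = 1 ∧ 1 = 1
g2 = ¬g1 = ¬1 = 0
g3 = x2 ∨ g2 = 0 ∨ 0 = 0
g4 = g3 ∨ x3 = 0 ∨ 1 = 1
g5 = x4 ∨ g4 = 0 ∨ 1 = 1
g6 = g5 ∨ x5 = 1 ∨ 0 = 1
g7 = g6 ∧ g2 = 1 ∧ 0 = 0
So g7 = 0 as required.

x1=1 x2=0 x3=1 x4=0 x5=0 x6=1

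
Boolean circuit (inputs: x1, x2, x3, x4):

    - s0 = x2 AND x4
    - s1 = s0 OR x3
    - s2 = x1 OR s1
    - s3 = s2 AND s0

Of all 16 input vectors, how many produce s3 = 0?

s3 = s2 AND s0 must be 0, so at least one of s2, s0 is 0.
Enumerating the 16 input combinations, 12 give s3 = 0 and 4 give s3 = 1.

12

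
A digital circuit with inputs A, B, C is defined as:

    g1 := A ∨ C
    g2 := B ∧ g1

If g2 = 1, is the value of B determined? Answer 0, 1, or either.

g2 = B ∧ g1 must be 1, so both B = 1 and g1 = 1.
Every assignment with g2 = 1 has B = 1; there are 3 such assignment(s).
  A=0, B=1, C=1
  A=1, B=1, C=0
  A=1, B=1, C=1

1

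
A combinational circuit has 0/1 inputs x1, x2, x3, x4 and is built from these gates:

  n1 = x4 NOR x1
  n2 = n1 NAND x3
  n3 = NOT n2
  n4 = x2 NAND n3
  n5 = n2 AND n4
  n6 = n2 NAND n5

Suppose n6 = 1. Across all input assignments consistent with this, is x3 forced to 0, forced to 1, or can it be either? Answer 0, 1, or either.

1

n6 = n2 NAND n5 must be 1, so at least one of n2, n5 is 0.
Every assignment with n6 = 1 has x3 = 1; there are 2 such assignment(s).
  x1=0, x2=0, x3=1, x4=0
  x1=0, x2=1, x3=1, x4=0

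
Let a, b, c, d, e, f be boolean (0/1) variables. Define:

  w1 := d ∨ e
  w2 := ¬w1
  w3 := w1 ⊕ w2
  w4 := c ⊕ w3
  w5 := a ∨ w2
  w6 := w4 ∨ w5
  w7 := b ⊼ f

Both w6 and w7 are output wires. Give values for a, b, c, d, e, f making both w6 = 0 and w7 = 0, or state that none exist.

a=0, b=1, c=1, d=1, e=1, f=1

Check with a=0, b=1, c=1, d=1, e=1, f=1:
w1 = d ∨ e = 1 ∨ 1 = 1
w2 = ¬w1 = ¬1 = 0
w3 = w1 ⊕ w2 = 1 ⊕ 0 = 1
w4 = c ⊕ w3 = 1 ⊕ 1 = 0
w5 = a ∨ w2 = 0 ∨ 0 = 0
w6 = w4 ∨ w5 = 0 ∨ 0 = 0
w7 = b ⊼ f = 1 ⊼ 1 = 0
So w6 = 0 and w7 = 0.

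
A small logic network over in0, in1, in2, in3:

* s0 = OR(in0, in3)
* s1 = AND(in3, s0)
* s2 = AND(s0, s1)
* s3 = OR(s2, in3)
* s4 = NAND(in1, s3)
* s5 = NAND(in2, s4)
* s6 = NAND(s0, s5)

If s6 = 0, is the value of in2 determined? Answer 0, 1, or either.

either

Both values of in2 occur among assignments with s6 = 0:
  in2=0: in0=0, in1=0, in2=0, in3=1
  in2=1: in0=0, in1=1, in2=1, in3=1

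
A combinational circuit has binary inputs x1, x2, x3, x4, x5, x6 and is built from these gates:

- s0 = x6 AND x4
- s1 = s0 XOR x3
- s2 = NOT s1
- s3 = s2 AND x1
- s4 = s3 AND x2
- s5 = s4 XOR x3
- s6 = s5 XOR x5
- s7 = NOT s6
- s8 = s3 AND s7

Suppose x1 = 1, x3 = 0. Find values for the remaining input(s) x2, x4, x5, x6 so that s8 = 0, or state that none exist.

s8 = s3 AND s7 must be 0, so at least one of s3, s7 is 0.
Check with x1 = 1, x3 = 0 and x2=1, x4=1, x5=0, x6=0:
s0 = x6 AND x4 = 0 AND 1 = 0
s1 = s0 XOR x3 = 0 XOR 0 = 0
s2 = NOT s1 = NOT 0 = 1
s3 = s2 AND x1 = 1 AND 1 = 1
s4 = s3 AND x2 = 1 AND 1 = 1
s5 = s4 XOR x3 = 1 XOR 0 = 1
s6 = s5 XOR x5 = 1 XOR 0 = 1
s7 = NOT s6 = NOT 1 = 0
s8 = s3 AND s7 = 1 AND 0 = 0
So s8 = 0.

x2=1 x4=1 x5=0 x6=0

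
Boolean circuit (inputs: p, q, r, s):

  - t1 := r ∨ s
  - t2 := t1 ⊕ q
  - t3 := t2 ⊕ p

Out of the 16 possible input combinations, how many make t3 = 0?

8

t3 = t2 ⊕ p must be 0, so t2 and p are equal.
Enumerating the 16 input combinations, 8 give t3 = 0 and 8 give t3 = 1.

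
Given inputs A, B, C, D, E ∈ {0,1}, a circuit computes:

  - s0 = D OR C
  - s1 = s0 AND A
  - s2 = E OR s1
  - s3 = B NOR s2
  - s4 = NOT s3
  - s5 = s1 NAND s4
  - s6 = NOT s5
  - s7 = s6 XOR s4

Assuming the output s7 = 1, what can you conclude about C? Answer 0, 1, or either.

Both values of C occur among assignments with s7 = 1:
  C=0: A=0, B=0, C=0, D=0, E=1
  C=1: A=0, B=0, C=1, D=0, E=1

either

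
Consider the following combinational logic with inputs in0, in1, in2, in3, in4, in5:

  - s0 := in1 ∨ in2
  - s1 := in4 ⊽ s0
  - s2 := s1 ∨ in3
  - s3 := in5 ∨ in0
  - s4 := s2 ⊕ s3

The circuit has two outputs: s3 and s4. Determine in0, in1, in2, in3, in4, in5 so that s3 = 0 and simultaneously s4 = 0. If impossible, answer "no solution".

Check with in0=0 in1=0 in2=1 in3=0 in4=0 in5=0:
s0 = in1 ∨ in2 = 0 ∨ 1 = 1
s1 = in4 ⊽ s0 = 0 ⊽ 1 = 0
s2 = s1 ∨ in3 = 0 ∨ 0 = 0
s3 = in5 ∨ in0 = 0 ∨ 0 = 0
s4 = s2 ⊕ s3 = 0 ⊕ 0 = 0
So s3 = 0 and s4 = 0.

in0=0 in1=0 in2=1 in3=0 in4=0 in5=0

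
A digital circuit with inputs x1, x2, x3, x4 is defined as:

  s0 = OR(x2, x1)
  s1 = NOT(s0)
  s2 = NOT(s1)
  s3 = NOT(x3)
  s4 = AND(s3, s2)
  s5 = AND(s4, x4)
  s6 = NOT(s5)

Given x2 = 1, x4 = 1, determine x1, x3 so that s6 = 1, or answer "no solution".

x1=1, x3=1

Check with x2 = 1, x4 = 1 and x1=1, x3=1:
s0 = OR(x2, x1) = OR(1, 1) = 1
s1 = NOT(s0) = NOT 1 = 0
s2 = NOT(s1) = NOT 0 = 1
s3 = NOT(x3) = NOT 1 = 0
s4 = AND(s3, s2) = AND(0, 1) = 0
s5 = AND(s4, x4) = AND(0, 1) = 0
s6 = NOT(s5) = NOT 0 = 1
So s6 = 1.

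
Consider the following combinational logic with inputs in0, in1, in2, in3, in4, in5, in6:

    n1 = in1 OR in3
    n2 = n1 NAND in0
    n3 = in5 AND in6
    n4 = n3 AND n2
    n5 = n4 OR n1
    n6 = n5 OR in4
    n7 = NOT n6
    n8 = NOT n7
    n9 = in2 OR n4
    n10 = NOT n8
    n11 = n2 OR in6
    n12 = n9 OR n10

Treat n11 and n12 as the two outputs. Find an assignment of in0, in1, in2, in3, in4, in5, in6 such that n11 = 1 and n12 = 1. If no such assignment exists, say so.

in0=0, in1=0, in2=0, in3=1, in4=1, in5=1, in6=1

Check with in0=0, in1=0, in2=0, in3=1, in4=1, in5=1, in6=1:
n1 = in1 OR in3 = 0 OR 1 = 1
n2 = n1 NAND in0 = 1 NAND 0 = 1
n3 = in5 AND in6 = 1 AND 1 = 1
n4 = n3 AND n2 = 1 AND 1 = 1
n5 = n4 OR n1 = 1 OR 1 = 1
n6 = n5 OR in4 = 1 OR 1 = 1
n7 = NOT n6 = NOT 1 = 0
n8 = NOT n7 = NOT 0 = 1
n9 = in2 OR n4 = 0 OR 1 = 1
n10 = NOT n8 = NOT 1 = 0
n11 = n2 OR in6 = 1 OR 1 = 1
n12 = n9 OR n10 = 1 OR 0 = 1
So n11 = 1 and n12 = 1.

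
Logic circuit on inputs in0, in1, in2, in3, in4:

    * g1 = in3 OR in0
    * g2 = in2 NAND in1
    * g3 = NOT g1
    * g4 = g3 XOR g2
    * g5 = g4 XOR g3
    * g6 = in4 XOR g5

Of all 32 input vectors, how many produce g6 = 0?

16

g6 = in4 XOR g5 must be 0, so in4 and g5 are equal.
Enumerating the 32 input combinations, 16 give g6 = 0 and 16 give g6 = 1.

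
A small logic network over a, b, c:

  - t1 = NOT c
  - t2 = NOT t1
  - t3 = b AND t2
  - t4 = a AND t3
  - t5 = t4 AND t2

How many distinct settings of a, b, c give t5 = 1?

1

t5 = t4 AND t2 must be 1, so both t4 = 1 and t2 = 1.
Satisfying assignments:
  a=1, b=1, c=1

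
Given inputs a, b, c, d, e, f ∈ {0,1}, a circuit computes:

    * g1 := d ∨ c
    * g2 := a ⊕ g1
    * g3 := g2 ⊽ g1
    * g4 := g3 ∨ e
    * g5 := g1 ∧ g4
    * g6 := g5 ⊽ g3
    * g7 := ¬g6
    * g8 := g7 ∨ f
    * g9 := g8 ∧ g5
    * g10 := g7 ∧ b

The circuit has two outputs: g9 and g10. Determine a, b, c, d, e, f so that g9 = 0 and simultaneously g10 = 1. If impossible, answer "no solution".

a=0 b=1 c=0 d=0 e=0 f=1

Check with a=0 b=1 c=0 d=0 e=0 f=1:
g1 = d ∨ c = 0 ∨ 0 = 0
g2 = a ⊕ g1 = 0 ⊕ 0 = 0
g3 = g2 ⊽ g1 = 0 ⊽ 0 = 1
g4 = g3 ∨ e = 1 ∨ 0 = 1
g5 = g1 ∧ g4 = 0 ∧ 1 = 0
g6 = g5 ⊽ g3 = 0 ⊽ 1 = 0
g7 = ¬g6 = ¬0 = 1
g8 = g7 ∨ f = 1 ∨ 1 = 1
g9 = g8 ∧ g5 = 1 ∧ 0 = 0
g10 = g7 ∧ b = 1 ∧ 1 = 1
So g9 = 0 and g10 = 1.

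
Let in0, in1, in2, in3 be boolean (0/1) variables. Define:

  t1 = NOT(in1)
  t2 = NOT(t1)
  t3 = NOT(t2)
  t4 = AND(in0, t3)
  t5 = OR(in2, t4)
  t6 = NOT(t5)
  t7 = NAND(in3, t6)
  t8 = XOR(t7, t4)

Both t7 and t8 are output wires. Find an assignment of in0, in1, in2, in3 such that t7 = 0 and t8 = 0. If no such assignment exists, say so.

Check with in0=1 in1=1 in2=0 in3=1:
t1 = NOT(in1) = NOT 1 = 0
t2 = NOT(t1) = NOT 0 = 1
t3 = NOT(t2) = NOT 1 = 0
t4 = AND(in0, t3) = AND(1, 0) = 0
t5 = OR(in2, t4) = OR(0, 0) = 0
t6 = NOT(t5) = NOT 0 = 1
t7 = NAND(in3, t6) = NAND(1, 1) = 0
t8 = XOR(t7, t4) = XOR(0, 0) = 0
So t7 = 0 and t8 = 0.

in0=1 in1=1 in2=0 in3=1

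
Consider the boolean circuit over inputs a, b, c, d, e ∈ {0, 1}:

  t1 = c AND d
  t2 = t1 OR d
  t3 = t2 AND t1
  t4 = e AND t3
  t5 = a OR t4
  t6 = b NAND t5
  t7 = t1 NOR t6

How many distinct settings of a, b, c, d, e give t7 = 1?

6

t7 = t1 NOR t6 must be 1, so both t1 = 0 and t6 = 0.
Satisfying assignments:
  a=1, b=1, c=0, d=0, e=0
  a=1, b=1, c=0, d=0, e=1
  a=1, b=1, c=0, d=1, e=0
  a=1, b=1, c=0, d=1, e=1
  a=1, b=1, c=1, d=0, e=0
  a=1, b=1, c=1, d=0, e=1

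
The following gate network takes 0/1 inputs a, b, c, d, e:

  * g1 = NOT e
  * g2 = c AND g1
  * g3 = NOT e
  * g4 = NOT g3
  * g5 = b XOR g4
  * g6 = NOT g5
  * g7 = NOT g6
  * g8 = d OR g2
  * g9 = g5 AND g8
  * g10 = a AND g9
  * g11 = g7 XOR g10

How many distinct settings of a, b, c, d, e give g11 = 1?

g11 = g7 XOR g10 must be 1, so g7 and g10 differ.
Enumerating the 32 input combinations, 11 give g11 = 1 and 21 give g11 = 0.

11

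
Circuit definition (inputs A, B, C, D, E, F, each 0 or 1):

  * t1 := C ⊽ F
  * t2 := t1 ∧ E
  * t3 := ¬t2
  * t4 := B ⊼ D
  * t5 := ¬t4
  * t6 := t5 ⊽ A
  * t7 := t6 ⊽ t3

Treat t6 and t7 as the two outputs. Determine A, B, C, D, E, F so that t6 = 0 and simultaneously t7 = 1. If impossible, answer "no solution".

Check with A=1, B=0, C=0, D=0, E=1, F=0:
t1 = C ⊽ F = 0 ⊽ 0 = 1
t2 = t1 ∧ E = 1 ∧ 1 = 1
t3 = ¬t2 = ¬1 = 0
t4 = B ⊼ D = 0 ⊼ 0 = 1
t5 = ¬t4 = ¬1 = 0
t6 = t5 ⊽ A = 0 ⊽ 1 = 0
t7 = t6 ⊽ t3 = 0 ⊽ 0 = 1
So t6 = 0 and t7 = 1.

A=1, B=0, C=0, D=0, E=1, F=0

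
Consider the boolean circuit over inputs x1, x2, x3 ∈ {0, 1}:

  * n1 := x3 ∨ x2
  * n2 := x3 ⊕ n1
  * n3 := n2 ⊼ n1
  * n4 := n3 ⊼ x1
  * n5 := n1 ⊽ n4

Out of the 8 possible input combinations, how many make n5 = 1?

n5 = n1 ⊽ n4 must be 1, so both n1 = 0 and n4 = 0.
n1 = x3 ∨ x2 must be 0, so both x3 = 0 and x2 = 0.
Satisfying assignments:
  x1=1, x2=0, x3=0

1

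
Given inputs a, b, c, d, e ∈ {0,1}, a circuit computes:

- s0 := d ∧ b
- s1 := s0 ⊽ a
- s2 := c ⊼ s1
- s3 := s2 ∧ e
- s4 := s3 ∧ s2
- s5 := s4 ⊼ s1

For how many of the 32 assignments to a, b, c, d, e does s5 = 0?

s5 = s4 ⊼ s1 must be 0, so both s4 = 1 and s1 = 1.
Satisfying assignments:
  a=0, b=0, c=0, d=0, e=1
  a=0, b=0, c=0, d=1, e=1
  a=0, b=1, c=0, d=0, e=1

3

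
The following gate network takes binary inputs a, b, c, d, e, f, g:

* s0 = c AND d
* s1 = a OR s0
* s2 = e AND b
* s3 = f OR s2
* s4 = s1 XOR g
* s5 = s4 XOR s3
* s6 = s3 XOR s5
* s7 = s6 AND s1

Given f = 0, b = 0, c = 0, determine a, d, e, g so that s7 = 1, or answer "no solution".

a=1 d=1 e=0 g=0

Check with f = 0, b = 0, c = 0 and a=1, d=1, e=0, g=0:
s0 = c AND d = 0 AND 1 = 0
s1 = a OR s0 = 1 OR 0 = 1
s2 = e AND b = 0 AND 0 = 0
s3 = f OR s2 = 0 OR 0 = 0
s4 = s1 XOR g = 1 XOR 0 = 1
s5 = s4 XOR s3 = 1 XOR 0 = 1
s6 = s3 XOR s5 = 0 XOR 1 = 1
s7 = s6 AND s1 = 1 AND 1 = 1
So s7 = 1.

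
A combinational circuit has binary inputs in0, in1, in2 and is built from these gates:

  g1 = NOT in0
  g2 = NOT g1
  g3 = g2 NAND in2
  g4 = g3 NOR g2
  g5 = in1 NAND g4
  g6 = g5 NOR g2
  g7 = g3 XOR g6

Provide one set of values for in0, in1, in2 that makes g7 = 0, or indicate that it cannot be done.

in0=1 in1=0 in2=1

g7 = g3 XOR g6 must be 0, so g3 and g6 are equal.
Check with in0=1 in1=0 in2=1:
g1 = NOT in0 = NOT 1 = 0
g2 = NOT g1 = NOT 0 = 1
g3 = g2 NAND in2 = 1 NAND 1 = 0
g4 = g3 NOR g2 = 0 NOR 1 = 0
g5 = in1 NAND g4 = 0 NAND 0 = 1
g6 = g5 NOR g2 = 1 NOR 1 = 0
g7 = g3 XOR g6 = 0 XOR 0 = 0
So g7 = 0 as required.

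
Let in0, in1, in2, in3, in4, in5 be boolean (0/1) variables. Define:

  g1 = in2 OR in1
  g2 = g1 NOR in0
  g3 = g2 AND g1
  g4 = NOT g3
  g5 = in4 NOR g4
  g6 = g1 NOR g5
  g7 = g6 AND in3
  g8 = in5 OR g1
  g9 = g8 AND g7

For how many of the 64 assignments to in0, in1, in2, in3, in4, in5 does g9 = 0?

g9 = g8 AND g7 must be 0, so at least one of g8, g7 is 0.
Enumerating the 64 input combinations, 60 give g9 = 0 and 4 give g9 = 1.

60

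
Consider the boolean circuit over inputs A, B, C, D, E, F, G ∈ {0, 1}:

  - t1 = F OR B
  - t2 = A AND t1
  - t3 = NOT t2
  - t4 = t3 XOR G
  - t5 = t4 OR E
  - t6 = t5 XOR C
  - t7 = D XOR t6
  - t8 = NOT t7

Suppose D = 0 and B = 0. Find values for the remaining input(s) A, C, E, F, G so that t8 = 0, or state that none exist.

t8 = NOT t7 must be 0, so t7 = 1.
Check with D = 0 and B = 0 and A=1, C=0, E=1, F=1, G=1:
t1 = F OR B = 1 OR 0 = 1
t2 = A AND t1 = 1 AND 1 = 1
t3 = NOT t2 = NOT 1 = 0
t4 = t3 XOR G = 0 XOR 1 = 1
t5 = t4 OR E = 1 OR 1 = 1
t6 = t5 XOR C = 1 XOR 0 = 1
t7 = D XOR t6 = 0 XOR 1 = 1
t8 = NOT t7 = NOT 1 = 0
So t8 = 0.

A=1, C=0, E=1, F=1, G=1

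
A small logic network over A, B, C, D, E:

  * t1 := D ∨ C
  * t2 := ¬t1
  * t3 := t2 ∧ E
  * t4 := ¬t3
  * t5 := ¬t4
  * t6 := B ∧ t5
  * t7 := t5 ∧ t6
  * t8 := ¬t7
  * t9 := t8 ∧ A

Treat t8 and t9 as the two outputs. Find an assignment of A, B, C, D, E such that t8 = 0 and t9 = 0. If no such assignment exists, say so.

A=0, B=1, C=0, D=0, E=1

Check with A=0, B=1, C=0, D=0, E=1:
t1 = D ∨ C = 0 ∨ 0 = 0
t2 = ¬t1 = ¬0 = 1
t3 = t2 ∧ E = 1 ∧ 1 = 1
t4 = ¬t3 = ¬1 = 0
t5 = ¬t4 = ¬0 = 1
t6 = B ∧ t5 = 1 ∧ 1 = 1
t7 = t5 ∧ t6 = 1 ∧ 1 = 1
t8 = ¬t7 = ¬1 = 0
t9 = t8 ∧ A = 0 ∧ 0 = 0
So t8 = 0 and t9 = 0.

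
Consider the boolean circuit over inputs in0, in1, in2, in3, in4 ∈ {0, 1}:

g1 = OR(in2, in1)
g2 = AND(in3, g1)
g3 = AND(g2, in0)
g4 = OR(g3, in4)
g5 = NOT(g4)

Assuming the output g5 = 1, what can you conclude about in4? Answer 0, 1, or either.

0

g5 = NOT(g4) must be 1, so g4 = 0.
g4 = OR(g3, in4) must be 0, so both g3 = 0 and in4 = 0.
g3 = AND(g2, in0) must be 0, so at least one of g2, in0 is 0.
Every assignment with g5 = 1 has in4 = 0; there are 13 such assignment(s).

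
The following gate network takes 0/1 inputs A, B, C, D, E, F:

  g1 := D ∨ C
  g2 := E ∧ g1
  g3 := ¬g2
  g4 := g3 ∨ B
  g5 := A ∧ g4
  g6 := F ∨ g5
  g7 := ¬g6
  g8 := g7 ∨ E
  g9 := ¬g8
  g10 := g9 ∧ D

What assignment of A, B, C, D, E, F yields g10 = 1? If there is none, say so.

A=1, B=1, C=1, D=1, E=0, F=0

g10 = g9 ∧ D must be 1, so both g9 = 1 and D = 1.
g9 = ¬g8 must be 1, so g8 = 0.
g8 = g7 ∨ E must be 0, so both g7 = 0 and E = 0.
Check with A=1, B=1, C=1, D=1, E=0, F=0:
g1 = D ∨ C = 1 ∨ 1 = 1
g2 = E ∧ g1 = 0 ∧ 1 = 0
g3 = ¬g2 = ¬0 = 1
g4 = g3 ∨ B = 1 ∨ 1 = 1
g5 = A ∧ g4 = 1 ∧ 1 = 1
g6 = F ∨ g5 = 0 ∨ 1 = 1
g7 = ¬g6 = ¬1 = 0
g8 = g7 ∨ E = 0 ∨ 0 = 0
g9 = ¬g8 = ¬0 = 1
g10 = g9 ∧ D = 1 ∧ 1 = 1
So g10 = 1 as required.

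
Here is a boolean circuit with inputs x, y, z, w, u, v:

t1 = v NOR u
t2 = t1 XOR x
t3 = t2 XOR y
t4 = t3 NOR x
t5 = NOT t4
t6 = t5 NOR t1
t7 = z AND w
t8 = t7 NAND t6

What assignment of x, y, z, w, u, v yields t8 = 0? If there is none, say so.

x=0 y=0 z=1 w=1 u=1 v=0

t8 = t7 NAND t6 must be 0, so both t7 = 1 and t6 = 1.
t7 = z AND w must be 1, so both z = 1 and w = 1.
Check with x=0 y=0 z=1 w=1 u=1 v=0:
t1 = v NOR u = 0 NOR 1 = 0
t2 = t1 XOR x = 0 XOR 0 = 0
t3 = t2 XOR y = 0 XOR 0 = 0
t4 = t3 NOR x = 0 NOR 0 = 1
t5 = NOT t4 = NOT 1 = 0
t6 = t5 NOR t1 = 0 NOR 0 = 1
t7 = z AND w = 1 AND 1 = 1
t8 = t7 NAND t6 = 1 NAND 1 = 0
So t8 = 0 as required.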